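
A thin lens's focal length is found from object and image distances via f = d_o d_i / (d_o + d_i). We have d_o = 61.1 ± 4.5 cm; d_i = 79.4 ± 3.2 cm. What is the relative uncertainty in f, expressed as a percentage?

∂f/∂d_o = (d_i/(d_o+d_i))² = 0.319;  ∂f/∂d_i = (d_o/(d_o+d_i))² = 0.189
δf = √((∂f/∂d_o · δd_o)² + (∂f/∂d_i · δd_i)²) = √(2.07 + 0.366) = 1.56 cm
f = 34.5 cm, so δf/f = 1.56/34.5 = 0.0452.

4.52%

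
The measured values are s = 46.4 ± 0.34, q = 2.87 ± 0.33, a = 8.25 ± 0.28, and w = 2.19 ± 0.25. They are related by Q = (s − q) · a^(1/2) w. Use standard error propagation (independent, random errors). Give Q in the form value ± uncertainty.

Let u = s − q = 43.5. δu = √(δs² + δq²) = √(0.116 + 0.109) = 0.474, so δu/u = 0.0109.
Q is then a monomial in u, a, w:
δQ/Q = √((δu/u)² + (½·δa/a)² + (1·δw/w)²) = √(0.000118 + 0.000288 + 0.0130) = 0.116
Q = 274, so δQ = 0.116 × 274 = 31.7.

274 ± 31.7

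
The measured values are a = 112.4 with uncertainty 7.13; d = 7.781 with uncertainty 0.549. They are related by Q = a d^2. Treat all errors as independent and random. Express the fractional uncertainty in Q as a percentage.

15.5%

For a monomial Q ∝ a, d^2, fractional errors add in quadrature:
  (1·δa/a)² = (1×0.0634)² = 0.00402;  (2·δd/d)² = (2×0.0706)² = 0.0199
δQ/Q = √(0.0239) = 0.155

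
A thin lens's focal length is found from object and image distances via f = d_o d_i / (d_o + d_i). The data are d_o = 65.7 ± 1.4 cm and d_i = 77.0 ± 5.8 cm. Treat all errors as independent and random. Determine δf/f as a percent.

∂f/∂d_o = (d_i/(d_o+d_i))² = 0.291;  ∂f/∂d_i = (d_o/(d_o+d_i))² = 0.212
δf = √((∂f/∂d_o · δd_o)² + (∂f/∂d_i · δd_i)²) = √(0.166 + 1.51) = 1.30 cm
f = 35.5 cm, so δf/f = 1.30/35.5 = 0.0365.

3.65%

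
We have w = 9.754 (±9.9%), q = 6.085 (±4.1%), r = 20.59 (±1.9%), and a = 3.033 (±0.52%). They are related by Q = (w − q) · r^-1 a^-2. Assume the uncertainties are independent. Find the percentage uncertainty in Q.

27.3%

Let u = w − q = 3.669. δu = √(δw² + δq²) = √(0.932 + 0.0622) = 0.997, so δu/u = 0.272.
Q is then a monomial in u, r, a:
δQ/Q = √((δu/u)² + (-1·δr/r)² + (-2·δa/a)²) = √(0.0739 + 0.000361 + 0.000108) = 0.273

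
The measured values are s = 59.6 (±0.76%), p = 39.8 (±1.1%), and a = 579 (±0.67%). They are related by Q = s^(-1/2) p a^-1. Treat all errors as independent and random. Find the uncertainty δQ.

Q is a product of powers, so relative uncertainties combine in quadrature:
  (−½·δs/s)² = (-0.5×0.00760)² = 1.44e-05;  (1·δp/p)² = (1×0.0110)² = 0.000121;  (-1·δa/a)² = (-1×0.00670)² = 4.49e-05
δQ/Q = √(0.000180) = 0.0134
Q = 0.00890, so δQ = 0.0134 × 0.00890 = 0.000120.

0.000120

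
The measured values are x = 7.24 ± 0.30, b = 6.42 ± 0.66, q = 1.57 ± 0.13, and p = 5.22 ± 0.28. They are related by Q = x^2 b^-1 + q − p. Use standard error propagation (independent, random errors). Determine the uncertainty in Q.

Let w = x^2·b^-1 = 8.16. δw/w = √((2·δx/x)² + (-1·δb/b)²) = √(0.00687 + 0.0106) = 0.132, so δw = 1.08.
Q = w + q − p: δQ = √(δw² + δq² + δp²) = √(1.16 + 0.0169 + 0.0784) = 1.12

1.12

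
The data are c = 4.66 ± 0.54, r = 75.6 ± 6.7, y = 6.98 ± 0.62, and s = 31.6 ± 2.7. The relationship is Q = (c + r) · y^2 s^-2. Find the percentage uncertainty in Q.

Let u = c + r = 80.3. δu = √(δc² + δr²) = √(0.292 + 44.9) = 6.72, so δu/u = 0.0837.
Q is then a monomial in u, y, s:
δQ/Q = √((δu/u)² + (2·δy/y)² + (-2·δs/s)²) = √(0.00701 + 0.0316 + 0.0292) = 0.260

26.0%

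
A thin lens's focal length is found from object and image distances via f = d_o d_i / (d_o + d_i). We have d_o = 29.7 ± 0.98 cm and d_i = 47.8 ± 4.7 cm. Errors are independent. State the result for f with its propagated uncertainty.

18.3 ± 0.784 cm

∂f/∂d_o = (d_i/(d_o+d_i))² = 0.380;  ∂f/∂d_i = (d_o/(d_o+d_i))² = 0.147
δf = √((∂f/∂d_o · δd_o)² + (∂f/∂d_i · δd_i)²) = √(0.139 + 0.476) = 0.784 cm
f = 18.3 cm.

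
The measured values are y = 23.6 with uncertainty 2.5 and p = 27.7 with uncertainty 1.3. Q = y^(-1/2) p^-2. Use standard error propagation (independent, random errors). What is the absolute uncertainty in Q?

Products/powers → add relative errors in quadrature, weighted by exponent:
  (−½·δy/y)² = (-0.5×0.106)² = 0.00281;  (-2·δp/p)² = (-2×0.0469)² = 0.00881
δQ/Q = √(0.0116) = 0.108
Q = 0.000268, so δQ = 0.108 × 0.000268 = 2.89e-05.

2.89e-05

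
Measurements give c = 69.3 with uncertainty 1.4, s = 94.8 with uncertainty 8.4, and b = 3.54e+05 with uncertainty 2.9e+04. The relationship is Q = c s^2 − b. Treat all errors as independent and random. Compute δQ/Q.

0.427

Let p = c·s^2 = 6.23e+05. δp/p = √((1·δc/c)² + (2·δs/s)²) = √(0.000408 + 0.0314) = 0.178, so δp = 1.11e+05.
Q = p − b: δQ = √(δp² + δb²) = √(1.23e+10 + 8.41e+08) = 1.15e+05
Q = 2.69e+05, so δQ/Q = 1.15e+05/2.69e+05 = 0.427.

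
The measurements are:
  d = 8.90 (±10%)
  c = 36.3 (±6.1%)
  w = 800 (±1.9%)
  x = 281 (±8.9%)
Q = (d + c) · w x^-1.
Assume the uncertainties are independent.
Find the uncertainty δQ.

13.5

Let u = d + c = 45.2. δu = √(δd² + δc²) = √(0.792 + 4.90) = 2.39, so δu/u = 0.0528.
Q is then a monomial in u, w, x:
δQ/Q = √((δu/u)² + (1·δw/w)² + (-1·δx/x)²) = √(0.00279 + 0.000361 + 0.00792) = 0.105
Q = 129, so δQ = 0.105 × 129 = 13.5.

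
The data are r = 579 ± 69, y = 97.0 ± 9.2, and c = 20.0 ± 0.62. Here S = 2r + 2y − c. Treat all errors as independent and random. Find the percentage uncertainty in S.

10.5%

Sums and differences: (δS)² = Σ (cᵢ δxᵢ)².
  (2·δr)² = 19000;  (2·δy)² = 339;  (δc)² = 0.384
δS = √(19400) = 139
S = 1330, so δS/S = 139/1330 = 0.105.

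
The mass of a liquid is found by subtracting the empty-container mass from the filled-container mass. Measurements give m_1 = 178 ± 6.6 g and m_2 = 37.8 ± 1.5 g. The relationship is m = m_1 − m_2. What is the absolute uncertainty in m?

For a sum/difference, combine absolute errors in quadrature:
  (δm_1)² = 43.6;  (δm_2)² = 2.25
δm = √(45.8) = 6.77 g

6.77 g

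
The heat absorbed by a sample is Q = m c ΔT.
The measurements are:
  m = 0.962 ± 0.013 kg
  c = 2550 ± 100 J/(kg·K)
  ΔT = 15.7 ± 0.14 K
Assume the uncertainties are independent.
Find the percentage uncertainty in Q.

Q is a product of powers, so relative uncertainties combine in quadrature:
  (1·δm/m)² = (1×0.0135)² = 0.000183;  (1·δc/c)² = (1×0.0392)² = 0.00154;  (1·δΔT/ΔT)² = (1×0.00892)² = 7.95e-05
δQ/Q = √(0.00180) = 0.0424

4.24%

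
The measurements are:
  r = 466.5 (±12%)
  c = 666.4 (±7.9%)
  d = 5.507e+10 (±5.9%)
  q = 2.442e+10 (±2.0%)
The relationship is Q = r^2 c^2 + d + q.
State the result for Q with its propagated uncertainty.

Let p = r^2·c^2 = 9.664e+10. δp/p = √((2·δr/r)² + (2·δc/c)²) = √(0.0576 + 0.0250) = 0.287, so δp = 2.78e+10.
Q = p + d + q: δQ = √(δp² + δd² + δq²) = √(7.71e+20 + 1.06e+19 + 2.39e+17) = 2.8e+10
Q = 1.761e+11.

(1.761 ± 0.280) × 10^11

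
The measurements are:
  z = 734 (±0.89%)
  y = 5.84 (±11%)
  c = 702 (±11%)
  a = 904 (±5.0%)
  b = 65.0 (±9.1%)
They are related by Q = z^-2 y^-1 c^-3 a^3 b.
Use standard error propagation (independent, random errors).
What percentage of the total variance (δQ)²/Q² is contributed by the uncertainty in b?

5.44%

(δQ/Q)² = (-2·δz/z)² + (-1·δy/y)² + (-3·δc/c)² + (3·δa/a)² + (1·δb/b)²
  z term: (-2×0.00890)² = 0.000317
  y term: (-1×0.110)² = 0.0121
  c term: (-3×0.110)² = 0.109
  a term: (3×0.0500)² = 0.0225
  b term: (1×0.0910)² = 0.00828
Total = 0.152. Share from b = 0.00828/0.152 = 0.0544.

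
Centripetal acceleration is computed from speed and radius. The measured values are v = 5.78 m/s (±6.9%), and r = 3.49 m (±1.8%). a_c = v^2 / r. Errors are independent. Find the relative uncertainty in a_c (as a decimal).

Each factor contributes (exponent × relative error)² to (δa_c/a_c)²:
  (2·δv/v)² = (2×0.0690)² = 0.0190;  (-1·δr/r)² = (-1×0.0180)² = 0.000324
δa_c/a_c = √(0.0194) = 0.139

0.139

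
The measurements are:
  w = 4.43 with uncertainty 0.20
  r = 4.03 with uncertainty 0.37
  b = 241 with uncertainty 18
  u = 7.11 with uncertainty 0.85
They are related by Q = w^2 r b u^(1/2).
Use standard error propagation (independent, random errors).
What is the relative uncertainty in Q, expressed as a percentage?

16.0%

Each factor contributes (exponent × relative error)² to (δQ/Q)²:
  (2·δw/w)² = (2×0.0451)² = 0.00815;  (1·δr/r)² = (1×0.0918)² = 0.00843;  (1·δb/b)² = (1×0.0747)² = 0.00558;  (½·δu/u)² = (0.5×0.120)² = 0.00357
δQ/Q = √(0.0257) = 0.160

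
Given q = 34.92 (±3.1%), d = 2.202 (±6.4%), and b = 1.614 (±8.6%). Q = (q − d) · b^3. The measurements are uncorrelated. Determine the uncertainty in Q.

35.8

Let u = q − d = 32.72. δu = √(δq² + δd²) = √(1.17 + 0.0199) = 1.09, so δu/u = 0.0334.
Q is then a monomial in u, b:
δQ/Q = √((δu/u)² + (3·δb/b)²) = √(0.00111 + 0.0666) = 0.260
Q = 137.6, so δQ = 0.260 × 137.6 = 35.8.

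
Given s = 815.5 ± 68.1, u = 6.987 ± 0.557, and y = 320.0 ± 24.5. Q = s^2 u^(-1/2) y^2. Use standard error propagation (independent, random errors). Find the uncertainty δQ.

5.93e+09

Q is a product of powers, so relative uncertainties combine in quadrature:
  (2·δs/s)² = (2×0.0835)² = 0.0279;  (−½·δu/u)² = (-0.5×0.0797)² = 0.00159;  (2·δy/y)² = (2×0.0766)² = 0.0234
δQ/Q = √(0.0529) = 0.230
Q = 2.576e+10, so δQ = 0.230 × 2.576e+10 = 5.93e+09.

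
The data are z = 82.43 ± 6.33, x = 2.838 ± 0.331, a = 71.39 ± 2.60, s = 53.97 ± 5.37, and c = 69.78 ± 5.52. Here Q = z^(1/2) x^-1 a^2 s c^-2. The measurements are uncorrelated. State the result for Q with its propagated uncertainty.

For a monomial Q ∝ z^(1/2), x^-1, a^2, s, c^-2, fractional errors add in quadrature:
  (½·δz/z)² = (0.5×0.0768)² = 0.00147;  (-1·δx/x)² = (-1×0.117)² = 0.0136;  (2·δa/a)² = (2×0.0364)² = 0.00531;  (1·δs/s)² = (1×0.0995)² = 0.00990;  (-2·δc/c)² = (-2×0.0791)² = 0.0250
δQ/Q = √(0.0553) = 0.235
Q = 180.7, so δQ = 0.235 × 180.7 = 42.5.

180.7 ± 42.5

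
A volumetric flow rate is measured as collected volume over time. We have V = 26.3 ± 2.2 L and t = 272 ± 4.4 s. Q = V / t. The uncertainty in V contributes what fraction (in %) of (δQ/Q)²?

96.4%

(δQ/Q)² = (1·δV/V)² + (-1·δt/t)²
  V term: (1×0.0837)² = 0.00700
  t term: (-1×0.0162)² = 0.000262
Total = 0.00726. Share from V = 0.00700/0.00726 = 0.964.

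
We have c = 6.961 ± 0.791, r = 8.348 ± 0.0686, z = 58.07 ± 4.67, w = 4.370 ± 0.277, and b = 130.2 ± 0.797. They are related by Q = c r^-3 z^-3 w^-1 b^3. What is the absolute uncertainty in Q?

Relative error in a monomial: (δQ/Q)² = Σ (nᵢ · δxᵢ/xᵢ)².
  (1·δc/c)² = (1×0.114)² = 0.0129;  (-3·δr/r)² = (-3×0.00822)² = 0.000608;  (-3·δz/z)² = (-3×0.0804)² = 0.0582;  (-1·δw/w)² = (-1×0.0634)² = 0.00402;  (3·δb/b)² = (3×0.00612)² = 0.000337
δQ/Q = √(0.0761) = 0.276
Q = 0.03086, so δQ = 0.276 × 0.03086 = 0.00851.

0.00851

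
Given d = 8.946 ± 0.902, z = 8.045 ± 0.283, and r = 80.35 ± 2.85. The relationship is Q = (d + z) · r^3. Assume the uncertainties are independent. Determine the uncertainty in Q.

1.06e+06

Let u = d + z = 16.99. δu = √(δd² + δz²) = √(0.814 + 0.0801) = 0.945, so δu/u = 0.0556.
Q is then a monomial in u, r:
δQ/Q = √((δu/u)² + (3·δr/r)²) = √(0.00310 + 0.0113) = 0.120
Q = 8.814e+06, so δQ = 0.120 × 8.814e+06 = 1.06e+06.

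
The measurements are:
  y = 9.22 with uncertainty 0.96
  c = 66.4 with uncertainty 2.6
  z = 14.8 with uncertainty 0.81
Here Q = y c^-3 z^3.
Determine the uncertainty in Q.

0.0232

Each factor contributes (exponent × relative error)² to (δQ/Q)²:
  (1·δy/y)² = (1×0.104)² = 0.0108;  (-3·δc/c)² = (-3×0.0392)² = 0.0138;  (3·δz/z)² = (3×0.0547)² = 0.0270
δQ/Q = √(0.0516) = 0.227
Q = 0.102, so δQ = 0.227 × 0.102 = 0.0232.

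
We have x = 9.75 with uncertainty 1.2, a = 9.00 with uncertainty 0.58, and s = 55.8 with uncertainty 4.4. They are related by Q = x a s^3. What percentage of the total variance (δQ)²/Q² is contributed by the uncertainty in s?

(δQ/Q)² = (1·δx/x)² + (1·δa/a)² + (3·δs/s)²
  x term: (1×0.123)² = 0.0151
  a term: (1×0.0644)² = 0.00415
  s term: (3×0.0789)² = 0.0560
Total = 0.0753. Share from s = 0.0560/0.0753 = 0.744.

74.4%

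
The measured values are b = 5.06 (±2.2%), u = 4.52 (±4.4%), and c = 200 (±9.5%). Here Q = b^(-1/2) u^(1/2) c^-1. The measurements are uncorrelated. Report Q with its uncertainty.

For a monomial Q ∝ b^(-1/2), u^(1/2), c^-1, fractional errors add in quadrature:
  (−½·δb/b)² = (-0.5×0.0220)² = 0.000121;  (½·δu/u)² = (0.5×0.0440)² = 0.000484;  (-1·δc/c)² = (-1×0.0950)² = 0.00903
δQ/Q = √(0.00963) = 0.0981
Q = 0.00473, so δQ = 0.0981 × 0.00473 = 0.000464.

0.00473 ± 0.000464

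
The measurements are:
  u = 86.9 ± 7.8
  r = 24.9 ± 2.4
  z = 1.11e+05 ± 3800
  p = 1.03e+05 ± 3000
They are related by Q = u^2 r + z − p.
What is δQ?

Let w = u^2·r = 1.88e+05. δw/w = √((2·δu/u)² + (1·δr/r)²) = √(0.0322 + 0.00929) = 0.204, so δw = 38300.
Q = w + z − p: δQ = √(δw² + δz² + δp²) = √(1.47e+09 + 1.44e+07 + 9e+06) = 38600

38600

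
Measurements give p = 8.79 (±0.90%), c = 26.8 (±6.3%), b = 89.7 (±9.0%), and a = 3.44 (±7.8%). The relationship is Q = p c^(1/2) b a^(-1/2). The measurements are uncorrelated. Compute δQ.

Relative error in a monomial: (δQ/Q)² = Σ (nᵢ · δxᵢ/xᵢ)².
  (1·δp/p)² = (1×0.00900)² = 8.1e-05;  (½·δc/c)² = (0.5×0.0630)² = 0.000992;  (1·δb/b)² = (1×0.0900)² = 0.00810;  (−½·δa/a)² = (-0.5×0.0780)² = 0.00152
δQ/Q = √(0.0107) = 0.103
Q = 2200, so δQ = 0.103 × 2200 = 228.

228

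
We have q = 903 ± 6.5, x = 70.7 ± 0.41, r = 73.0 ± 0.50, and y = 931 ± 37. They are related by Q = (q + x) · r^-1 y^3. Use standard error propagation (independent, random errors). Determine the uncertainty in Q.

1.29e+09

Let u = q + x = 974. δu = √(δq² + δx²) = √(42.2 + 0.168) = 6.51, so δu/u = 0.00669.
Q is then a monomial in u, r, y:
δQ/Q = √((δu/u)² + (-1·δr/r)² + (3·δy/y)²) = √(4.47e-05 + 4.69e-05 + 0.0142) = 0.120
Q = 1.08e+10, so δQ = 0.120 × 1.08e+10 = 1.29e+09.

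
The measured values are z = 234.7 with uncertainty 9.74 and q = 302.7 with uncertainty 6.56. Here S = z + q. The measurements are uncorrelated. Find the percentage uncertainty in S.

Absolute uncertainties add in quadrature for a linear combination:
  (δz)² = 94.9;  (δq)² = 43.0
δS = √(138) = 11.7
S = 537.4, so δS/S = 11.7/537.4 = 0.0219.

2.19%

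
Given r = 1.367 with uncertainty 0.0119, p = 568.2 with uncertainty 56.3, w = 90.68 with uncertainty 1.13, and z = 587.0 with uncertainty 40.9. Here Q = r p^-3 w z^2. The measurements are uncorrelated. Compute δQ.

0.0765

Q is a product of powers, so relative uncertainties combine in quadrature:
  (1·δr/r)² = (1×0.00871)² = 7.58e-05;  (-3·δp/p)² = (-3×0.0991)² = 0.0884;  (1·δw/w)² = (1×0.0125)² = 0.000155;  (2·δz/z)² = (2×0.0697)² = 0.0194
δQ/Q = √(0.108) = 0.329
Q = 0.2328, so δQ = 0.329 × 0.2328 = 0.0765.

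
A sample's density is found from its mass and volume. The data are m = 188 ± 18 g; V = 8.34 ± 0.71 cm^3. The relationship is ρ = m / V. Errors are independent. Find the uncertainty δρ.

2.89 g/cm^3

Each factor contributes (exponent × relative error)² to (δρ/ρ)²:
  (1·δm/m)² = (1×0.0957)² = 0.00917;  (-1·δV/V)² = (-1×0.0851)² = 0.00725
δρ/ρ = √(0.0164) = 0.128
ρ = 22.5 g/cm^3, so δρ = 0.128 × 22.5 = 2.89 g/cm^3.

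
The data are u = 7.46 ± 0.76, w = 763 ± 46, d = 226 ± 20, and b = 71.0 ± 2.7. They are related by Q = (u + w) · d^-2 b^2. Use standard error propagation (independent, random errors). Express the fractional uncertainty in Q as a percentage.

Let h = u + w = 770. δh = √(δu² + δw²) = √(0.578 + 2120) = 46.0, so δh/h = 0.0597.
Q is then a monomial in h, d, b:
δQ/Q = √((δh/h)² + (-2·δd/d)² + (2·δb/b)²) = √(0.00357 + 0.0313 + 0.00578) = 0.202

20.2%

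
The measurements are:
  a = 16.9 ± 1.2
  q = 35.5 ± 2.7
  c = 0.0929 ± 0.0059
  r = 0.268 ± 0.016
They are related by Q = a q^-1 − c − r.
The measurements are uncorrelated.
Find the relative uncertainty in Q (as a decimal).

Let p = a·q^-1 = 0.476. δp/p = √((1·δa/a)² + (-1·δq/q)²) = √(0.00504 + 0.00578) = 0.104, so δp = 0.0495.
Q = p − c − r: δQ = √(δp² + δc² + δr²) = √(0.00245 + 3.48e-05 + 0.000256) = 0.0524
Q = 0.115, so δQ/Q = 0.0524/0.115 = 0.455.

0.455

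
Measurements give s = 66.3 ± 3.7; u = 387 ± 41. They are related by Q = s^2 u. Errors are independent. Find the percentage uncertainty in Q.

Since Q is a product/quotient, work with relative uncertainties:
  (2·δs/s)² = (2×0.0558)² = 0.0125;  (1·δu/u)² = (1×0.106)² = 0.0112
δQ/Q = √(0.0237) = 0.154

15.4%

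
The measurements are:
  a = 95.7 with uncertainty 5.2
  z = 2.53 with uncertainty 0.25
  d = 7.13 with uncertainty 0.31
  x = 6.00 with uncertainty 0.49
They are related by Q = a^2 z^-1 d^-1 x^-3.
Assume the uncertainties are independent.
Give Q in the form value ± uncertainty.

2.35 ± 0.679

Each factor contributes (exponent × relative error)² to (δQ/Q)²:
  (2·δa/a)² = (2×0.0543)² = 0.0118;  (-1·δz/z)² = (-1×0.0988)² = 0.00976;  (-1·δd/d)² = (-1×0.0435)² = 0.00189;  (-3·δx/x)² = (-3×0.0817)² = 0.0600
δQ/Q = √(0.0835) = 0.289
Q = 2.35, so δQ = 0.289 × 2.35 = 0.679.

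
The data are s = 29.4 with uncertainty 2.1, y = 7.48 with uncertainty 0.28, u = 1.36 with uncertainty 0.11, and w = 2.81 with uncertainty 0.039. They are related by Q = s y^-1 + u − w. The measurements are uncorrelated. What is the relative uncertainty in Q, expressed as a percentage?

Let p = s·y^-1 = 3.93. δp/p = √((1·δs/s)² + (-1·δy/y)²) = √(0.00510 + 0.00140) = 0.0806, so δp = 0.317.
Q = p + u − w: δQ = √(δp² + δu² + δw²) = √(0.100 + 0.0121 + 0.00152) = 0.338
Q = 2.48, so δQ/Q = 0.338/2.48 = 0.136.

13.6%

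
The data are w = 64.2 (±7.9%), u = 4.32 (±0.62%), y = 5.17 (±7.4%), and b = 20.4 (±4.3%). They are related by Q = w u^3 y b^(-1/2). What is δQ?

Q is a product of powers, so relative uncertainties combine in quadrature:
  (1·δw/w)² = (1×0.0790)² = 0.00624;  (3·δu/u)² = (3×0.00620)² = 0.000346;  (1·δy/y)² = (1×0.0740)² = 0.00548;  (−½·δb/b)² = (-0.5×0.0430)² = 0.000462
δQ/Q = √(0.0125) = 0.112
Q = 5920, so δQ = 0.112 × 5920 = 663.

663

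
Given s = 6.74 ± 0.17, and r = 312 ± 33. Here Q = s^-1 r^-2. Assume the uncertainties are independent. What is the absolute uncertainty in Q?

3.25e-07

Products/powers → add relative errors in quadrature, weighted by exponent:
  (-1·δs/s)² = (-1×0.0252)² = 0.000636;  (-2·δr/r)² = (-2×0.106)² = 0.0447
δQ/Q = √(0.0454) = 0.213
Q = 1.52e-06, so δQ = 0.213 × 1.52e-06 = 3.25e-07.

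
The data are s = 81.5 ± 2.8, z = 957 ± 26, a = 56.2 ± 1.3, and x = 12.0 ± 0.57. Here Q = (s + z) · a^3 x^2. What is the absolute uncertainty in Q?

3.19e+09

Let u = s + z = 1040. δu = √(δs² + δz²) = √(7.84 + 676) = 26.2, so δu/u = 0.0252.
Q is then a monomial in u, a, x:
δQ/Q = √((δu/u)² + (3·δa/a)² + (2·δx/x)²) = √(0.000634 + 0.00482 + 0.00902) = 0.120
Q = 2.65e+10, so δQ = 0.120 × 2.65e+10 = 3.19e+09.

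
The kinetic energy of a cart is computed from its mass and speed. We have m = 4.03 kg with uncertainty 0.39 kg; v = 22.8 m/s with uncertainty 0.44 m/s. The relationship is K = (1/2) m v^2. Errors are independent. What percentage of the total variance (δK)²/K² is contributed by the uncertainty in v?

(δK/K)² = (1·δm/m)² + (2·δv/v)²
  m term: (1×0.0968)² = 0.00937
  v term: (2×0.0193)² = 0.00149
Total = 0.0109. Share from v = 0.00149/0.0109 = 0.137.

13.7%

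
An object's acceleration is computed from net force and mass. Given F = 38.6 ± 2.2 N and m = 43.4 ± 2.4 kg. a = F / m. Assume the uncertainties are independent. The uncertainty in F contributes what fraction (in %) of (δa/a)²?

51.5%

(δa/a)² = (1·δF/F)² + (-1·δm/m)²
  F term: (1×0.0570)² = 0.00325
  m term: (-1×0.0553)² = 0.00306
Total = 0.00631. Share from F = 0.00325/0.00631 = 0.515.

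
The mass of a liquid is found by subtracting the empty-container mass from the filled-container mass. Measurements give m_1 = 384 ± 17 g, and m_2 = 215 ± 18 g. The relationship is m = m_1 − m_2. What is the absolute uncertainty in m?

24.8 g

Each term contributes (cᵢ δxᵢ)² to (δm)²:
  (δm_1)² = 289;  (δm_2)² = 324
δm = √(613) = 24.8 g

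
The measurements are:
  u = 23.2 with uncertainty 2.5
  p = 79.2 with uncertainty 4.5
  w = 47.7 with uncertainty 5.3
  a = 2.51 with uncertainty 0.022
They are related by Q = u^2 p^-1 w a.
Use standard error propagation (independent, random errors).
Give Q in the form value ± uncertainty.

814 ± 203

For a monomial Q ∝ u^2, p^-1, w, a, fractional errors add in quadrature:
  (2·δu/u)² = (2×0.108)² = 0.0464;  (-1·δp/p)² = (-1×0.0568)² = 0.00323;  (1·δw/w)² = (1×0.111)² = 0.0123;  (1·δa/a)² = (1×0.00876)² = 7.68e-05
δQ/Q = √(0.0621) = 0.249
Q = 814, so δQ = 0.249 × 814 = 203.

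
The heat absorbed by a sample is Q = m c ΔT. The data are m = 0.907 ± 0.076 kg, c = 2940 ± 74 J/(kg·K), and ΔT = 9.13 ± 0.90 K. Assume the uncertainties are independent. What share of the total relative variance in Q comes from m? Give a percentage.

40.4%

(δQ/Q)² = (1·δm/m)² + (1·δc/c)² + (1·δΔT/ΔT)²
  m term: (1×0.0838)² = 0.00702
  c term: (1×0.0252)² = 0.000634
  ΔT term: (1×0.0986)² = 0.00972
Total = 0.0174. Share from m = 0.00702/0.0174 = 0.404.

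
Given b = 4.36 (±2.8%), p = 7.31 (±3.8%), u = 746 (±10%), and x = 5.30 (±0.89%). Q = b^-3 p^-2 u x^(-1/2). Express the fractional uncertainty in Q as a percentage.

Since Q is a product/quotient, work with relative uncertainties:
  (-3·δb/b)² = (-3×0.0280)² = 0.00706;  (-2·δp/p)² = (-2×0.0380)² = 0.00578;  (1·δu/u)² = (1×0.100)² = 0.0100;  (−½·δx/x)² = (-0.5×0.00890)² = 1.98e-05
δQ/Q = √(0.0229) = 0.151

15.1%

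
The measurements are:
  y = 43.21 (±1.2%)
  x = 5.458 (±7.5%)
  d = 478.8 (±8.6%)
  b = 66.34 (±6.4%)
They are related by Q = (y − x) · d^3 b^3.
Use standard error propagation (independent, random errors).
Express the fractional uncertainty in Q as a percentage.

32.2%

Let u = y − x = 37.75. δu = √(δy² + δx²) = √(0.269 + 0.168) = 0.661, so δu/u = 0.0175.
Q is then a monomial in u, d, b:
δQ/Q = √((δu/u)² + (3·δd/d)² + (3·δb/b)²) = √(0.000306 + 0.0666 + 0.0369) = 0.322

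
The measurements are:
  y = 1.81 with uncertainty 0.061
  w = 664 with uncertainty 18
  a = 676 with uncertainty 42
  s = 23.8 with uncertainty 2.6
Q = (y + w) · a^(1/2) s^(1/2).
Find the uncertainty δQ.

5780

Let u = y + w = 666. δu = √(δy² + δw²) = √(0.00372 + 324) = 18.0, so δu/u = 0.0270.
Q is then a monomial in u, a, s:
δQ/Q = √((δu/u)² + (½·δa/a)² + (½·δs/s)²) = √(0.000731 + 0.000965 + 0.00298) = 0.0684
Q = 84500, so δQ = 0.0684 × 84500 = 5780.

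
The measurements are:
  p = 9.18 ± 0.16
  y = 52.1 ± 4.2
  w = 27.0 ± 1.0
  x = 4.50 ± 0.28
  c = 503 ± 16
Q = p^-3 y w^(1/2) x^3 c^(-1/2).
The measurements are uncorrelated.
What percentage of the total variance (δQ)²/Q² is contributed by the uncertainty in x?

(δQ/Q)² = (-3·δp/p)² + (1·δy/y)² + (½·δw/w)² + (3·δx/x)² + (−½·δc/c)²
  p term: (-3×0.0174)² = 0.00273
  y term: (1×0.0806)² = 0.00650
  w term: (0.5×0.0370)² = 0.000343
  x term: (3×0.0622)² = 0.0348
  c term: (-0.5×0.0318)² = 0.000253
Total = 0.0447. Share from x = 0.0348/0.0447 = 0.780.

78.0%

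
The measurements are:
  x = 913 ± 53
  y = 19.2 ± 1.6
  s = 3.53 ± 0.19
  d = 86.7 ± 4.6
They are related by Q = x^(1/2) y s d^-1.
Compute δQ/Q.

0.116

Since Q is a product/quotient, work with relative uncertainties:
  (½·δx/x)² = (0.5×0.0581)² = 0.000842;  (1·δy/y)² = (1×0.0833)² = 0.00694;  (1·δs/s)² = (1×0.0538)² = 0.00290;  (-1·δd/d)² = (-1×0.0531)² = 0.00281
δQ/Q = √(0.0135) = 0.116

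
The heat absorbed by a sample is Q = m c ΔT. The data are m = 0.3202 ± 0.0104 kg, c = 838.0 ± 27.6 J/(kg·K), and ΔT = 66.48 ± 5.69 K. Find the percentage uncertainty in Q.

9.73%

Products/powers → add relative errors in quadrature, weighted by exponent:
  (1·δm/m)² = (1×0.0325)² = 0.00105;  (1·δc/c)² = (1×0.0329)² = 0.00108;  (1·δΔT/ΔT)² = (1×0.0856)² = 0.00733
δQ/Q = √(0.00947) = 0.0973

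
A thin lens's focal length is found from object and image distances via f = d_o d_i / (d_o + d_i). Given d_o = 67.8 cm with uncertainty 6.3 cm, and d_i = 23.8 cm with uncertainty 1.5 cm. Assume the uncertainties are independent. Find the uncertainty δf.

∂f/∂d_o = (d_i/(d_o+d_i))² = 0.0675;  ∂f/∂d_i = (d_o/(d_o+d_i))² = 0.548
δf = √((∂f/∂d_o · δd_o)² + (∂f/∂d_i · δd_i)²) = √(0.181 + 0.675) = 0.925 cm

0.925 cm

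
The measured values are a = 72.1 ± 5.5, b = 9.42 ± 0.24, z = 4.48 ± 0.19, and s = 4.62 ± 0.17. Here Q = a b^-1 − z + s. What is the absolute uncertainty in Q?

Let p = a·b^-1 = 7.65. δp/p = √((1·δa/a)² + (-1·δb/b)²) = √(0.00582 + 0.000649) = 0.0804, so δp = 0.616.
Q = p − z + s: δQ = √(δp² + δz² + δs²) = √(0.379 + 0.0361 + 0.0289) = 0.666

0.666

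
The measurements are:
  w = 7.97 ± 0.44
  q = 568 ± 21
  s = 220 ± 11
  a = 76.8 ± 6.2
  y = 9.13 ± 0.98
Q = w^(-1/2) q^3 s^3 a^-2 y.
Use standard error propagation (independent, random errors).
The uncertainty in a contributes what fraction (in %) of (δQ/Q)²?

35.6%

(δQ/Q)² = (−½·δw/w)² + (3·δq/q)² + (3·δs/s)² + (-2·δa/a)² + (1·δy/y)²
  w term: (-0.5×0.0552)² = 0.000762
  q term: (3×0.0370)² = 0.0123
  s term: (3×0.0500)² = 0.0225
  a term: (-2×0.0807)² = 0.0261
  y term: (1×0.107)² = 0.0115
Total = 0.0732. Share from a = 0.0261/0.0732 = 0.356.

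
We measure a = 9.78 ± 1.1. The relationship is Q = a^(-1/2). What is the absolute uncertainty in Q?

0.0180

Q ∝ a^(-1/2), so δQ/Q = |−½| · δa/a = 0.5 × 0.112 = 0.0562.
Q = 0.320, so δQ = 0.0562 × 0.320 = 0.0180.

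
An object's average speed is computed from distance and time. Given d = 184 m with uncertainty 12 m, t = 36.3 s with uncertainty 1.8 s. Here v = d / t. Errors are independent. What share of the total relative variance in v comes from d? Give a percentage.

63.4%

(δv/v)² = (1·δd/d)² + (-1·δt/t)²
  d term: (1×0.0652)² = 0.00425
  t term: (-1×0.0496)² = 0.00246
Total = 0.00671. Share from d = 0.00425/0.00671 = 0.634.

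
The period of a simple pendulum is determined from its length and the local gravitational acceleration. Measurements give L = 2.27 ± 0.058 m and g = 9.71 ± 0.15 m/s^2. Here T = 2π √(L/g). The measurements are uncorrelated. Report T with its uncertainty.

Relative error in a monomial: (δT/T)² = Σ (nᵢ · δxᵢ/xᵢ)².
  (½·δL/L)² = (0.5×0.0256)² = 0.000163;  (−½·δg/g)² = (-0.5×0.0154)² = 5.97e-05
δT/T = √(0.000223) = 0.0149
T = 3.04 s, so δT = 0.0149 × 3.04 = 0.0454 s.

3.04 ± 0.0454 s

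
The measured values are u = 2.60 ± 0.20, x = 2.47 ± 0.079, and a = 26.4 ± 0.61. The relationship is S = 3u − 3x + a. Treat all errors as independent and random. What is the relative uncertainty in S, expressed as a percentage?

3.31%

Sums and differences: (δS)² = Σ (cᵢ δxᵢ)².
  (3·δu)² = 0.360;  (3·δx)² = 0.0562;  (δa)² = 0.372
δS = √(0.788) = 0.888
S = 26.8, so δS/S = 0.888/26.8 = 0.0331.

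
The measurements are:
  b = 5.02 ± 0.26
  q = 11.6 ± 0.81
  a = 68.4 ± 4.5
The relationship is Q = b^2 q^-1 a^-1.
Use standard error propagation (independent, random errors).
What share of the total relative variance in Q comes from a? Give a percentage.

(δQ/Q)² = (2·δb/b)² + (-1·δq/q)² + (-1·δa/a)²
  b term: (2×0.0518)² = 0.0107
  q term: (-1×0.0698)² = 0.00488
  a term: (-1×0.0658)² = 0.00433
Total = 0.0199. Share from a = 0.00433/0.0199 = 0.217.

21.7%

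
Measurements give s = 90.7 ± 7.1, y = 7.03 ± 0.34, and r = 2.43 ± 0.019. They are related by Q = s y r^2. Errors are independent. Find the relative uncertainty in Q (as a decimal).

Each factor contributes (exponent × relative error)² to (δQ/Q)²:
  (1·δs/s)² = (1×0.0783)² = 0.00613;  (1·δy/y)² = (1×0.0484)² = 0.00234;  (2·δr/r)² = (2×0.00782)² = 0.000245
δQ/Q = √(0.00871) = 0.0933

0.0933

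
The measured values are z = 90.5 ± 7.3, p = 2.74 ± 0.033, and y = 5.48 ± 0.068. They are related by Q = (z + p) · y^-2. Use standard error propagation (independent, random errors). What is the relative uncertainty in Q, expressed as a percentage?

8.21%

Let u = z + p = 93.2. δu = √(δz² + δp²) = √(53.3 + 0.00109) = 7.30, so δu/u = 0.0783.
Q is then a monomial in u, y:
δQ/Q = √((δu/u)² + (-2·δy/y)²) = √(0.00613 + 0.000616) = 0.0821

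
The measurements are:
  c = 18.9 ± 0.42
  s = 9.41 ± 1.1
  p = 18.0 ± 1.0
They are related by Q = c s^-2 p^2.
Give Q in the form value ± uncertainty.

For a monomial Q ∝ c, s^-2, p^2, fractional errors add in quadrature:
  (1·δc/c)² = (1×0.0222)² = 0.000494;  (-2·δs/s)² = (-2×0.117)² = 0.0547;  (2·δp/p)² = (2×0.0556)² = 0.0123
δQ/Q = √(0.0675) = 0.260
Q = 69.2, so δQ = 0.260 × 69.2 = 18.0.

69.2 ± 18.0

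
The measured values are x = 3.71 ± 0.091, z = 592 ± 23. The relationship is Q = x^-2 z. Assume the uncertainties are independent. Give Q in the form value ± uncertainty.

Since Q is a product/quotient, work with relative uncertainties:
  (-2·δx/x)² = (-2×0.0245)² = 0.00241;  (1·δz/z)² = (1×0.0389)² = 0.00151
δQ/Q = √(0.00392) = 0.0626
Q = 43.0, so δQ = 0.0626 × 43.0 = 2.69.

43.0 ± 2.69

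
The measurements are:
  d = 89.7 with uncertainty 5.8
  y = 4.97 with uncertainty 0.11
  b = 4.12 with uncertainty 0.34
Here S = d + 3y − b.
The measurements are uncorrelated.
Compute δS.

5.82

Each term contributes (cᵢ δxᵢ)² to (δS)²:
  (δd)² = 33.6;  (3·δy)² = 0.109;  (δb)² = 0.116
δS = √(33.9) = 5.82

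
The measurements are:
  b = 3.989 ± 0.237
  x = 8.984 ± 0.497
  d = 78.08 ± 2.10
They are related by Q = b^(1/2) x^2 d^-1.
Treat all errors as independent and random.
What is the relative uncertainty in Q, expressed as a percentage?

For a monomial Q ∝ b^(1/2), x^2, d^-1, fractional errors add in quadrature:
  (½·δb/b)² = (0.5×0.0594)² = 0.000882;  (2·δx/x)² = (2×0.0553)² = 0.0122;  (-1·δd/d)² = (-1×0.0269)² = 0.000723
δQ/Q = √(0.0138) = 0.118

11.8%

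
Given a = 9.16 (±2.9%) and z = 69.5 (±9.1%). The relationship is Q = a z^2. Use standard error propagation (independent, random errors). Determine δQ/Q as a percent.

18.4%

Products/powers → add relative errors in quadrature, weighted by exponent:
  (1·δa/a)² = (1×0.0290)² = 0.000841;  (2·δz/z)² = (2×0.0910)² = 0.0331
δQ/Q = √(0.0340) = 0.184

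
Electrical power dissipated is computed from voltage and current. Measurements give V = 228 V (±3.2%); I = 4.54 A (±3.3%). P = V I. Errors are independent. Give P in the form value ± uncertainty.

Each factor contributes (exponent × relative error)² to (δP/P)²:
  (1·δV/V)² = (1×0.0320)² = 0.00102;  (1·δI/I)² = (1×0.0330)² = 0.00109
δP/P = √(0.00211) = 0.0460
P = 1040 W, so δP = 0.0460 × 1040 = 47.6 W.

1040 ± 47.6 W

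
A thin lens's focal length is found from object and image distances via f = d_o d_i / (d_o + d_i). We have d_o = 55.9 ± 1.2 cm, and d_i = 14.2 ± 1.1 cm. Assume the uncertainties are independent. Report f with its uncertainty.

11.3 ± 0.701 cm

∂f/∂d_o = (d_i/(d_o+d_i))² = 0.0410;  ∂f/∂d_i = (d_o/(d_o+d_i))² = 0.636
δf = √((∂f/∂d_o · δd_o)² + (∂f/∂d_i · δd_i)²) = √(0.00242 + 0.489) = 0.701 cm
f = 11.3 cm.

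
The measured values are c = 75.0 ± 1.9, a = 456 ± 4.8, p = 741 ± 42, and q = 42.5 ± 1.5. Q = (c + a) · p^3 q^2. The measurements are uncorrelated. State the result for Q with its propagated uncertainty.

Let u = c + a = 531. δu = √(δc² + δa²) = √(3.61 + 23.0) = 5.16, so δu/u = 0.00972.
Q is then a monomial in u, p, q:
δQ/Q = √((δu/u)² + (3·δp/p)² + (2·δq/q)²) = √(9.45e-05 + 0.0289 + 0.00498) = 0.184
Q = 3.9e+14, so δQ = 0.184 × 3.9e+14 = 7.19e+13.

(3.90 ± 0.719) × 10^14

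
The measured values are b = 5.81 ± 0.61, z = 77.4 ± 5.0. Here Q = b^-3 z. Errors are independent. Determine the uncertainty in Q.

Relative error in a monomial: (δQ/Q)² = Σ (nᵢ · δxᵢ/xᵢ)².
  (-3·δb/b)² = (-3×0.105)² = 0.0992;  (1·δz/z)² = (1×0.0646)² = 0.00417
δQ/Q = √(0.103) = 0.322
Q = 0.395, so δQ = 0.322 × 0.395 = 0.127.

0.127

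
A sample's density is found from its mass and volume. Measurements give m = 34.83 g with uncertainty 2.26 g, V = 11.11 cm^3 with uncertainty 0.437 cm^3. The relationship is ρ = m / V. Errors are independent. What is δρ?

0.238 g/cm^3

For a monomial ρ ∝ m, V^-1, fractional errors add in quadrature:
  (1·δm/m)² = (1×0.0649)² = 0.00421;  (-1·δV/V)² = (-1×0.0393)² = 0.00155
δρ/ρ = √(0.00576) = 0.0759
ρ = 3.135 g/cm^3, so δρ = 0.0759 × 3.135 = 0.238 g/cm^3.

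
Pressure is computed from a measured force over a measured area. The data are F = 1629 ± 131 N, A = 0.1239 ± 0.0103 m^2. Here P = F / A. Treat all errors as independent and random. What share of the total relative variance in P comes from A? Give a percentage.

(δP/P)² = (1·δF/F)² + (-1·δA/A)²
  F term: (1×0.0804)² = 0.00647
  A term: (-1×0.0831)² = 0.00691
Total = 0.0134. Share from A = 0.00691/0.0134 = 0.517.

51.7%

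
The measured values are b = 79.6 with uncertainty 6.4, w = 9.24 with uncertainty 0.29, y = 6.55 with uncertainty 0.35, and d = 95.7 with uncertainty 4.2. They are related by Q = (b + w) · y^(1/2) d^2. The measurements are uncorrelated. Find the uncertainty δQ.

2.43e+05

Let u = b + w = 88.8. δu = √(δb² + δw²) = √(41.0 + 0.0841) = 6.41, so δu/u = 0.0721.
Q is then a monomial in u, y, d:
δQ/Q = √((δu/u)² + (½·δy/y)² + (2·δd/d)²) = √(0.00520 + 0.000714 + 0.00770) = 0.117
Q = 2.08e+06, so δQ = 0.117 × 2.08e+06 = 2.43e+05.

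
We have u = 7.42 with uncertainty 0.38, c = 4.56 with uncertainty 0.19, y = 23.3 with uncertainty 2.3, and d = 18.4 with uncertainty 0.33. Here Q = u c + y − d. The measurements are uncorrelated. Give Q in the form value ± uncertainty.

Let p = u·c = 33.8. δp/p = √((1·δu/u)² + (1·δc/c)²) = √(0.00262 + 0.00174) = 0.0660, so δp = 2.23.
Q = p + y − d: δQ = √(δp² + δy² + δd²) = √(4.99 + 5.29 + 0.109) = 3.22
Q = 38.7.

38.7 ± 3.22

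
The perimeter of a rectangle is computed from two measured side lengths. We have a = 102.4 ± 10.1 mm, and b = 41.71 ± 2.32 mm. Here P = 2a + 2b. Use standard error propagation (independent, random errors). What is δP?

20.7 mm

Absolute uncertainties add in quadrature for a linear combination:
  (2·δa)² = 408;  (2·δb)² = 21.5
δP = √(430) = 20.7 mm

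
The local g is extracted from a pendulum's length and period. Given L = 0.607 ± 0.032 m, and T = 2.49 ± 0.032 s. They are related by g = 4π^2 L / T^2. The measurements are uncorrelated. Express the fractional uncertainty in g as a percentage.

Each factor contributes (exponent × relative error)² to (δg/g)²:
  (1·δL/L)² = (1×0.0527)² = 0.00278;  (-2·δT/T)² = (-2×0.0129)² = 0.000661
δg/g = √(0.00344) = 0.0587

5.87%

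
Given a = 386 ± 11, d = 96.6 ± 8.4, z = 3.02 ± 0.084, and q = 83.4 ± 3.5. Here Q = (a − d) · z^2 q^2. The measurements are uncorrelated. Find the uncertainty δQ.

2.05e+06

Let u = a − d = 289. δu = √(δa² + δd²) = √(121 + 70.6) = 13.8, so δu/u = 0.0478.
Q is then a monomial in u, z, q:
δQ/Q = √((δu/u)² + (2·δz/z)² + (2·δq/q)²) = √(0.00229 + 0.00309 + 0.00704) = 0.111
Q = 1.84e+07, so δQ = 0.111 × 1.84e+07 = 2.05e+06.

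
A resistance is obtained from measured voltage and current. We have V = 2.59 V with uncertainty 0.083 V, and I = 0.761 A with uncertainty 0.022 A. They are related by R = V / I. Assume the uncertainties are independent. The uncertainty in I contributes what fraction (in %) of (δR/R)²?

(δR/R)² = (1·δV/V)² + (-1·δI/I)²
  V term: (1×0.0320)² = 0.00103
  I term: (-1×0.0289)² = 0.000836
Total = 0.00186. Share from I = 0.000836/0.00186 = 0.449.

44.9%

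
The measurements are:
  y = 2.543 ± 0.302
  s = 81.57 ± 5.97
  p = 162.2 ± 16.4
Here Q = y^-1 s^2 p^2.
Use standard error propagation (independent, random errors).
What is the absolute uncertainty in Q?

Q is a product of powers, so relative uncertainties combine in quadrature:
  (-1·δy/y)² = (-1×0.119)² = 0.0141;  (2·δs/s)² = (2×0.0732)² = 0.0214;  (2·δp/p)² = (2×0.101)² = 0.0409
δQ/Q = √(0.0764) = 0.276
Q = 6.884e+07, so δQ = 0.276 × 6.884e+07 = 1.9e+07.

1.9e+07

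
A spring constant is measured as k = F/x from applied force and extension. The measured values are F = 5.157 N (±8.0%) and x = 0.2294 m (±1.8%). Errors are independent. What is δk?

Since k is a product/quotient, work with relative uncertainties:
  (1·δF/F)² = (1×0.0800)² = 0.00640;  (-1·δx/x)² = (-1×0.0180)² = 0.000324
δk/k = √(0.00672) = 0.0820
k = 22.48 N/m, so δk = 0.0820 × 22.48 = 1.84 N/m.

1.84 N/m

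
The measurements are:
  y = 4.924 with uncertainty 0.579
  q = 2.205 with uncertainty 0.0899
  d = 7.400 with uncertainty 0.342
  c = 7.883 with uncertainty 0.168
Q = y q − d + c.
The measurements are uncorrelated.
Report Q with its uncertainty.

11.34 ± 1.40

Let p = y·q = 10.86. δp/p = √((1·δy/y)² + (1·δq/q)²) = √(0.0138 + 0.00166) = 0.124, so δp = 1.35.
Q = p − d + c: δQ = √(δp² + δd² + δc²) = √(1.83 + 0.117 + 0.0282) = 1.40
Q = 11.34.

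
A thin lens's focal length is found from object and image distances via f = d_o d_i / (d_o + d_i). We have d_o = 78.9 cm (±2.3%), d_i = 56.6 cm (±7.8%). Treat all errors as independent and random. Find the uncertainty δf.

∂f/∂d_o = (d_i/(d_o+d_i))² = 0.174;  ∂f/∂d_i = (d_o/(d_o+d_i))² = 0.339
δf = √((∂f/∂d_o · δd_o)² + (∂f/∂d_i · δd_i)²) = √(0.100 + 2.24) = 1.53 cm

1.53 cm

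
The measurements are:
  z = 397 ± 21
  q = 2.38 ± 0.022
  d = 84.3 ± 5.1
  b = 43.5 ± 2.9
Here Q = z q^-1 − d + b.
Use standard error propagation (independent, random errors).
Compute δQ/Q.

0.0850

Let p = z·q^-1 = 167. δp/p = √((1·δz/z)² + (-1·δq/q)²) = √(0.00280 + 8.54e-05) = 0.0537, so δp = 8.96.
Q = p − d + b: δQ = √(δp² + δd² + δb²) = √(80.2 + 26.0 + 8.41) = 10.7
Q = 126, so δQ/Q = 10.7/126 = 0.0850.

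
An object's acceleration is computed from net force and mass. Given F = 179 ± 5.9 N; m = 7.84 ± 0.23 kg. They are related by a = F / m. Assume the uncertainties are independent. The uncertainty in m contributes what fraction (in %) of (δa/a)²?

44.2%

(δa/a)² = (1·δF/F)² + (-1·δm/m)²
  F term: (1×0.0330)² = 0.00109
  m term: (-1×0.0293)² = 0.000861
Total = 0.00195. Share from m = 0.000861/0.00195 = 0.442.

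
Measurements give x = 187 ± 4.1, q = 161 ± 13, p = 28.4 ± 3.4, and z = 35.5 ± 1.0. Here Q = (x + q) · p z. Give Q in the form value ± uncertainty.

Let u = x + q = 348. δu = √(δx² + δq²) = √(16.8 + 169) = 13.6, so δu/u = 0.0392.
Q is then a monomial in u, p, z:
δQ/Q = √((δu/u)² + (1·δp/p)² + (1·δz/z)²) = √(0.00153 + 0.0143 + 0.000793) = 0.129
Q = 3.51e+05, so δQ = 0.129 × 3.51e+05 = 45300.

(3.51 ± 0.453) × 10^5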